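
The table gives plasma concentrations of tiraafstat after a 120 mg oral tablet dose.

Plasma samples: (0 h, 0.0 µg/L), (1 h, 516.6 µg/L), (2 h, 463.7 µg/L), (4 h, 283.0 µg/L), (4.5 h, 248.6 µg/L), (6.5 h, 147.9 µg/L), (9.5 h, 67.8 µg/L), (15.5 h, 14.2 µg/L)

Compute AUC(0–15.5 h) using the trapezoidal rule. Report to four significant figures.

Trapezoidal AUC_0→15.5:
  [0→1]: (0.0+516.6)/2 × 1 = 258.3
  [1→2]: (516.6+463.7)/2 × 1 = 490.15
  [2→4]: (463.7+283.0)/2 × 2 = 746.7
  [4→4.5]: (283.0+248.6)/2 × 0.5 = 132.9
  [4.5→6.5]: (248.6+147.9)/2 × 2 = 396.5
  [6.5→9.5]: (147.9+67.8)/2 × 3 = 323.55
  [9.5→15.5]: (67.8+14.2)/2 × 6 = 246.0
  Sum = 2594.1 µg/L·h

AUC = 2594 µg/L·h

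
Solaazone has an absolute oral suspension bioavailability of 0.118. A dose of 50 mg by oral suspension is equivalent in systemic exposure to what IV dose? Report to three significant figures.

D_iv = 5.90 mg

Systemic exposure from an extravascular dose = F × D_ev, so the equivalent IV dose is F × D_ev.
D_iv = F × D_ev = 0.118 × 50 = 5.9 mg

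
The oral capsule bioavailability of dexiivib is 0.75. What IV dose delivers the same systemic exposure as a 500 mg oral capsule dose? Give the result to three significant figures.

Systemic exposure from an extravascular dose = F × D_ev, so the equivalent IV dose is F × D_ev.
D_iv = F × D_ev = 0.75 × 500 = 375 mg

D_iv = 375 mg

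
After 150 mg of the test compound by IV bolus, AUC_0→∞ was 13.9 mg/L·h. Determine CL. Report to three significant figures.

CL = 10.8 L/h

CL = Dose_iv / AUC_0→∞
   = 150 / 13.9 = 10.7914 L/h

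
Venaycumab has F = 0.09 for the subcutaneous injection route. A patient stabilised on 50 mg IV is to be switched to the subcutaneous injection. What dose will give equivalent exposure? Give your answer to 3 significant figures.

D_subcutaneous = 556 mg

For equal systemic exposure: F × D_ev = D_iv
D_ev = D_iv / F = 50 / 0.09 = 555.556 mg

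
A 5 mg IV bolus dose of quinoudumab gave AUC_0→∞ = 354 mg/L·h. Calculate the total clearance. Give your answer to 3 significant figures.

CL = 0.0141 L/h

CL = Dose_iv / AUC_0→∞
   = 5 / 354 = 0.0141243 L/h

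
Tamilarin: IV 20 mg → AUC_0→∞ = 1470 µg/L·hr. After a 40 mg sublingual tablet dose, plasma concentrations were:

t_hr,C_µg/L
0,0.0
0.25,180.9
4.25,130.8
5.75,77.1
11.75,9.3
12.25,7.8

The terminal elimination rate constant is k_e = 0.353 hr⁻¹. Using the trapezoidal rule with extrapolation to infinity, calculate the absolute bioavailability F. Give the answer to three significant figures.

F = 0.370

Trapezoidal AUC_0→12.25 (sublingual tablet):
  [0→0.25]: (0.0+180.9)/2 × 0.25 = 22.6125
  [0.25→4.25]: (180.9+130.8)/2 × 4 = 623.4
  [4.25→5.75]: (130.8+77.1)/2 × 1.5 = 155.925
  [5.75→11.75]: (77.1+9.3)/2 × 6 = 259.2
  [11.75→12.25]: (9.3+7.8)/2 × 0.5 = 4.275
  Sum = 1065.4125 µg/L·hr
Tail: C_last/k_e = 7.8/0.353 = 22.096
AUC_0→∞ (sublingual tablet) = 1065.4125 + 22.096 = 1087.5085 µg/L·hr
F = (AUC_ev/D_ev)/(AUC_iv/D_iv) = (1087.5085/40)/(1470/20) = 27.1877/73.5 = 0.3699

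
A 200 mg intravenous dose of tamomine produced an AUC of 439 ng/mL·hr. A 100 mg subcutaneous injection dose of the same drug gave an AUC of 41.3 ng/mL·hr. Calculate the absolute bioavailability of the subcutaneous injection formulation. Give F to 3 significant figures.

F = (AUC_ev / D_ev) / (AUC_iv / D_iv)
  = (41.3/100) / (439/200)
  = 0.413 / 2.195 = 0.1882

F = 0.188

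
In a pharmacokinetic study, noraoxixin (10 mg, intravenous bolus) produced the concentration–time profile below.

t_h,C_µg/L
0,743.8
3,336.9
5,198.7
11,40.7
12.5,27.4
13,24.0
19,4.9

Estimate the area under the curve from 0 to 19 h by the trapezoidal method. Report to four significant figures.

AUC = 3025 µg/L·h

Trapezoidal AUC_0→19:
  [0→3]: (743.8+336.9)/2 × 3 = 1621.05
  [3→5]: (336.9+198.7)/2 × 2 = 535.6
  [5→11]: (198.7+40.7)/2 × 6 = 718.2
  [11→12.5]: (40.7+27.4)/2 × 1.5 = 51.075
  [12.5→13]: (27.4+24.0)/2 × 0.5 = 12.85
  [13→19]: (24.0+4.9)/2 × 6 = 86.7
  Sum = 3025.475 µg/L·h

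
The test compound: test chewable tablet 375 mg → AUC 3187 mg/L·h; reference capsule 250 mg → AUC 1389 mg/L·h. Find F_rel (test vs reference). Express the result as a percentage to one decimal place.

F_rel = (AUC_test/D_test) / (AUC_ref/D_ref)
      = (3187/375) / (1389/250)
      = 8.49867 / 5.556 = 1.5296 = 152.96%

F_rel = 153.0%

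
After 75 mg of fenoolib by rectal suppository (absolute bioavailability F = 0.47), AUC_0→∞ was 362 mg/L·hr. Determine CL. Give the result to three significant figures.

CL = F × Dose / AUC_0→∞
   = 0.47 × 75 / 362 = 0.0973757 L/hr

CL = 0.0974 L/hr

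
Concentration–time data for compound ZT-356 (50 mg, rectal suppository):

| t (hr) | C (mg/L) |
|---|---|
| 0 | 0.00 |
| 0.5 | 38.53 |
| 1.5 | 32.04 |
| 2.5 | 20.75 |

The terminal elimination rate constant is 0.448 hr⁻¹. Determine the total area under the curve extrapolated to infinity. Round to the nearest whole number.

Trapezoidal AUC_0→2.5:
  [0→0.5]: (0.00+38.53)/2 × 0.5 = 9.6325
  [0.5→1.5]: (38.53+32.04)/2 × 1 = 35.285
  [1.5→2.5]: (32.04+20.75)/2 × 1 = 26.395
  Sum = 71.3125 mg/L·hr
Extrapolated tail: C_last / k_e = 20.75 / 0.448 = 46.317
AUC_0→∞ = 71.3125 + 46.317 = 117.6295 mg/L·hr

AUC = 118 mg/L·hr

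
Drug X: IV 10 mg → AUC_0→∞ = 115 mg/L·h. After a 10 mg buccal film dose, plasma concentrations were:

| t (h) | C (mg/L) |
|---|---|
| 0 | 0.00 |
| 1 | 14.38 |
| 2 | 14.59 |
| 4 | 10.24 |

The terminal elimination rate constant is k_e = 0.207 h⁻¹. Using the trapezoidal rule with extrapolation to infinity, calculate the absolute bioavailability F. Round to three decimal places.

F = 0.835

Trapezoidal AUC_0→4 (buccal film):
  [0→1]: (0.00+14.38)/2 × 1 = 7.19
  [1→2]: (14.38+14.59)/2 × 1 = 14.485
  [2→4]: (14.59+10.24)/2 × 2 = 24.83
  Sum = 46.505 mg/L·h
Tail: C_last/k_e = 10.24/0.207 = 49.469
AUC_0→∞ (buccal film) = 46.505 + 49.469 = 95.974 mg/L·h
F = (AUC_ev/D_ev)/(AUC_iv/D_iv) = (95.974/10)/(115/10) = 9.5974/11.5 = 0.8346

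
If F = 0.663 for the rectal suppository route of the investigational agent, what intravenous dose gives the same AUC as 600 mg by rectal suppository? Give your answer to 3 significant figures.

D_iv = 398 mg

Systemic exposure from an extravascular dose = F × D_ev, so the equivalent IV dose is F × D_ev.
D_iv = F × D_ev = 0.663 × 600 = 397.8 mg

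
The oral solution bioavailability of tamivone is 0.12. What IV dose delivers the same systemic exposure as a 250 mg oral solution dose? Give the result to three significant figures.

Systemic exposure from an extravascular dose = F × D_ev, so the equivalent IV dose is F × D_ev.
D_iv = F × D_ev = 0.12 × 250 = 30 mg

D_iv = 30.0 mg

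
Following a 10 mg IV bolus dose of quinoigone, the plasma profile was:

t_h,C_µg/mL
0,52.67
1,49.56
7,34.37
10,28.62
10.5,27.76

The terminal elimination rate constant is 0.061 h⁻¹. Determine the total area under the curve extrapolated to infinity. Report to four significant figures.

AUC = 866.6 µg/mL·h

Trapezoidal AUC_0→10.5:
  [0→1]: (52.67+49.56)/2 × 1 = 51.115
  [1→7]: (49.56+34.37)/2 × 6 = 251.79
  [7→10]: (34.37+28.62)/2 × 3 = 94.485
  [10→10.5]: (28.62+27.76)/2 × 0.5 = 14.095
  Sum = 411.485 µg/mL·h
Extrapolated tail: C_last / k_e = 27.76 / 0.061 = 455.082
AUC_0→∞ = 411.485 + 455.082 = 866.567 µg/mL·h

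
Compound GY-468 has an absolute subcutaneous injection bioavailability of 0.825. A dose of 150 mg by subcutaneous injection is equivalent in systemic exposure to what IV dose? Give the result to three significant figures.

D_iv = 124 mg

Systemic exposure from an extravascular dose = F × D_ev, so the equivalent IV dose is F × D_ev.
D_iv = F × D_ev = 0.825 × 150 = 123.75 mg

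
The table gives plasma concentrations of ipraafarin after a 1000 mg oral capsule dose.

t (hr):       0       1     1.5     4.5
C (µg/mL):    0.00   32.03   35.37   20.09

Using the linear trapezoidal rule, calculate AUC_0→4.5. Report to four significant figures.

Trapezoidal AUC_0→4.5:
  [0→1]: (0.00+32.03)/2 × 1 = 16.015
  [1→1.5]: (32.03+35.37)/2 × 0.5 = 16.85
  [1.5→4.5]: (35.37+20.09)/2 × 3 = 83.19
  Sum = 116.055 µg/mL·hr

AUC = 116.1 µg/mL·hr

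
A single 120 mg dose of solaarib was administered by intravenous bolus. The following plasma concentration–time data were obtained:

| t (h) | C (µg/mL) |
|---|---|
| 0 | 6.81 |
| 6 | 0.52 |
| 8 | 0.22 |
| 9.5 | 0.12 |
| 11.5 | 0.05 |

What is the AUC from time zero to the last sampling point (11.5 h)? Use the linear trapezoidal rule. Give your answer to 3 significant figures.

AUC = 23.2 µg/mL·h

Trapezoidal AUC_0→11.5:
  [0→6]: (6.81+0.52)/2 × 6 = 21.99
  [6→8]: (0.52+0.22)/2 × 2 = 0.74
  [8→9.5]: (0.22+0.12)/2 × 1.5 = 0.255
  [9.5→11.5]: (0.12+0.05)/2 × 2 = 0.17
  Sum = 23.155 µg/mL·h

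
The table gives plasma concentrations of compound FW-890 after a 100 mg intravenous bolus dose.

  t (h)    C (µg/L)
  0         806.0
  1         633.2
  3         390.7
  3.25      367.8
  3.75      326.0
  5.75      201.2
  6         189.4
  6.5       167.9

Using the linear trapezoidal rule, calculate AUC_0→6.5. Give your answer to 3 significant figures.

Trapezoidal AUC_0→6.5:
  [0→1]: (806.0+633.2)/2 × 1 = 719.6
  [1→3]: (633.2+390.7)/2 × 2 = 1023.9
  [3→3.25]: (390.7+367.8)/2 × 0.25 = 94.8125
  [3.25→3.75]: (367.8+326.0)/2 × 0.5 = 173.45
  [3.75→5.75]: (326.0+201.2)/2 × 2 = 527.2
  [5.75→6]: (201.2+189.4)/2 × 0.25 = 48.825
  [6→6.5]: (189.4+167.9)/2 × 0.5 = 89.325
  Sum = 2677.1125 µg/L·h

AUC = 2680 µg/L·h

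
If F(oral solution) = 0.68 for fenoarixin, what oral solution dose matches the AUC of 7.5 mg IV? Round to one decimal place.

D_oral = 11.0 mg

For equal systemic exposure: F × D_ev = D_iv
D_ev = D_iv / F = 7.5 / 0.68 = 11.0294 mg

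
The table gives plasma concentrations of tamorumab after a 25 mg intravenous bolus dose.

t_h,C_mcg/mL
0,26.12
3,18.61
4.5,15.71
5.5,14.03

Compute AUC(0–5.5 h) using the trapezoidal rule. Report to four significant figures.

AUC = 107.7 mcg/mL·h

Trapezoidal AUC_0→5.5:
  [0→3]: (26.12+18.61)/2 × 3 = 67.095
  [3→4.5]: (18.61+15.71)/2 × 1.5 = 25.74
  [4.5→5.5]: (15.71+14.03)/2 × 1 = 14.87
  Sum = 107.705 mcg/mL·h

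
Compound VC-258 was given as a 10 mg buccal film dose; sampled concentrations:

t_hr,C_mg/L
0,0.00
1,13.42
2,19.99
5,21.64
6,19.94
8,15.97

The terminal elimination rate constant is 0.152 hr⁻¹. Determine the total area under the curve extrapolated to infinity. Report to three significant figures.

AUC = 248 mg/L·hr

Trapezoidal AUC_0→8:
  [0→1]: (0.00+13.42)/2 × 1 = 6.71
  [1→2]: (13.42+19.99)/2 × 1 = 16.705
  [2→5]: (19.99+21.64)/2 × 3 = 62.445
  [5→6]: (21.64+19.94)/2 × 1 = 20.79
  [6→8]: (19.94+15.97)/2 × 2 = 35.91
  Sum = 142.56 mg/L·hr
Extrapolated tail: C_last / k_e = 15.97 / 0.152 = 105.066
AUC_0→∞ = 142.56 + 105.066 = 247.626 mg/L·hr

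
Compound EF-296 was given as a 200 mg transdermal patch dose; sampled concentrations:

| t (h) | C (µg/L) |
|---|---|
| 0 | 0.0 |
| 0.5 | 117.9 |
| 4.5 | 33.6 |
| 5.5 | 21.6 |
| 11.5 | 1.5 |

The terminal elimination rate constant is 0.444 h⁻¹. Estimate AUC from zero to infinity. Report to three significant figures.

AUC = 433 µg/L·h

Trapezoidal AUC_0→11.5:
  [0→0.5]: (0.0+117.9)/2 × 0.5 = 29.475
  [0.5→4.5]: (117.9+33.6)/2 × 4 = 303.0
  [4.5→5.5]: (33.6+21.6)/2 × 1 = 27.6
  [5.5→11.5]: (21.6+1.5)/2 × 6 = 69.3
  Sum = 429.375 µg/L·h
Extrapolated tail: C_last / k_e = 1.5 / 0.444 = 3.378
AUC_0→∞ = 429.375 + 3.378 = 432.753 µg/L·h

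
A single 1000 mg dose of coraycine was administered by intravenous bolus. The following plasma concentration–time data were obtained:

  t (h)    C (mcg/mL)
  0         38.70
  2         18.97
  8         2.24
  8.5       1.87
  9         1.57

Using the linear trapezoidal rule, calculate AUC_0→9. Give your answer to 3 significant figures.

Trapezoidal AUC_0→9:
  [0→2]: (38.70+18.97)/2 × 2 = 57.67
  [2→8]: (18.97+2.24)/2 × 6 = 63.63
  [8→8.5]: (2.24+1.87)/2 × 0.5 = 1.0275
  [8.5→9]: (1.87+1.57)/2 × 0.5 = 0.86
  Sum = 123.1875 mcg/mL·h

AUC = 123 mcg/mL·h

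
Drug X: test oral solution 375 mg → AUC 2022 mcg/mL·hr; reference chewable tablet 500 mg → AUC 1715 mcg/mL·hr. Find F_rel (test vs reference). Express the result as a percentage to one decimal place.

F_rel = 157.2%

F_rel = (AUC_test/D_test) / (AUC_ref/D_ref)
      = (2022/375) / (1715/500)
      = 5.392 / 3.43 = 1.5720 = 157.20%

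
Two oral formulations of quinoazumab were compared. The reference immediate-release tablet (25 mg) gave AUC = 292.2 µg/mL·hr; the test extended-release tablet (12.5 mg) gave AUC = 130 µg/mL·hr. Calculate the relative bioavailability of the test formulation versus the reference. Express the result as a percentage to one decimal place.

F_rel = (AUC_test/D_test) / (AUC_ref/D_ref)
      = (130/12.5) / (292.2/25)
      = 10.4 / 11.688 = 0.8898 = 88.98%

F_rel = 89.0%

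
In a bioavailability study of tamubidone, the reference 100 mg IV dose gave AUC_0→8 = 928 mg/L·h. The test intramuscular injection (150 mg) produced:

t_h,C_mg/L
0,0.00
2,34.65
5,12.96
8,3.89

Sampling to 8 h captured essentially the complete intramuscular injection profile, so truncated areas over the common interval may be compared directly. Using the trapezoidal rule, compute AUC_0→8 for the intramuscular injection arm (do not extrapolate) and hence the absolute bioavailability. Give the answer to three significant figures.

F = 0.0944

Trapezoidal AUC_0→8 (intramuscular injection):
  [0→2]: (0.00+34.65)/2 × 2 = 34.65
  [2→5]: (34.65+12.96)/2 × 3 = 71.415
  [5→8]: (12.96+3.89)/2 × 3 = 25.275
  Sum = 131.34 mg/L·h
F = (AUC_ev/D_ev)/(AUC_iv/D_iv) = (131.34/150)/(928/100) = 0.8756/9.28 = 0.0944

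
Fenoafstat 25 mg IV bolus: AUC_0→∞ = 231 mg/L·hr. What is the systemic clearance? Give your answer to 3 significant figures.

CL = 0.108 L/hr

CL = Dose_iv / AUC_0→∞
   = 25 / 231 = 0.108225 L/hr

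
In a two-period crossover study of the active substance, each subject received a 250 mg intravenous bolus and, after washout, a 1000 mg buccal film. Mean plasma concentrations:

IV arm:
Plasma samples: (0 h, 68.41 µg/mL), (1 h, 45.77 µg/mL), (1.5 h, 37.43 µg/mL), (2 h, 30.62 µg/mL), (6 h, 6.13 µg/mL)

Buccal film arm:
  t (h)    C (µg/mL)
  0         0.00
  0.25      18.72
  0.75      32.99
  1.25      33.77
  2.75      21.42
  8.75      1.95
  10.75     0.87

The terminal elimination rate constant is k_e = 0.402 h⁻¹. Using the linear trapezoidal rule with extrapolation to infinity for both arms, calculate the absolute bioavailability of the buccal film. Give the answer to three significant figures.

Trapezoidal AUC_0→6 (IV):
  [0→1]: (68.41+45.77)/2 × 1 = 57.09
  [1→1.5]: (45.77+37.43)/2 × 0.5 = 20.8
  [1.5→2]: (37.43+30.62)/2 × 0.5 = 17.0125
  [2→6]: (30.62+6.13)/2 × 4 = 73.5
  Sum = 168.4025 µg/mL·h
IV tail: 6.13/0.402 = 15.249; AUC_iv,0→∞ = 168.4025 + 15.249 = 183.6515 µg/mL·h
Trapezoidal AUC_0→10.75 (buccal film):
  [0→0.25]: (0.00+18.72)/2 × 0.25 = 2.34
  [0.25→0.75]: (18.72+32.99)/2 × 0.5 = 12.9275
  [0.75→1.25]: (32.99+33.77)/2 × 0.5 = 16.69
  [1.25→2.75]: (33.77+21.42)/2 × 1.5 = 41.3925
  [2.75→8.75]: (21.42+1.95)/2 × 6 = 70.11
  [8.75→10.75]: (1.95+0.87)/2 × 2 = 2.82
  Sum = 146.28 µg/mL·h
buccal film tail: 0.87/0.402 = 2.164; AUC_ev,0→∞ = 146.28 + 2.164 = 148.444 µg/mL·h
F = (AUC_ev/D_ev)/(AUC_iv/D_iv) = (148.444/1000)/(183.6515/250) = 0.148444/0.734606 = 0.2021

F = 0.202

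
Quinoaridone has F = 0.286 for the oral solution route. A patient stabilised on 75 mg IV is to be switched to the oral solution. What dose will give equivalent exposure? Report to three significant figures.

For equal systemic exposure: F × D_ev = D_iv
D_ev = D_iv / F = 75 / 0.286 = 262.238 mg

D_oral = 262 mg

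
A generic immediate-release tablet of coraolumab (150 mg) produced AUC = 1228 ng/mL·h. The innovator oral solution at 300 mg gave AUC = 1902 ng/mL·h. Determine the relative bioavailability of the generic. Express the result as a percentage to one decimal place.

F_rel = 129.1%

F_rel = (AUC_test/D_test) / (AUC_ref/D_ref)
      = (1228/150) / (1902/300)
      = 8.18667 / 6.34 = 1.2913 = 129.13%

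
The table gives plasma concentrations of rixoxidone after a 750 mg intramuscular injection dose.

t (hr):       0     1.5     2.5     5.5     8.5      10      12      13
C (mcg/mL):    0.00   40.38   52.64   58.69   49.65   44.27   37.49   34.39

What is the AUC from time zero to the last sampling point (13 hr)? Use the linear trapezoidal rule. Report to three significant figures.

AUC = 594 mcg/mL·hr

Trapezoidal AUC_0→13:
  [0→1.5]: (0.00+40.38)/2 × 1.5 = 30.285
  [1.5→2.5]: (40.38+52.64)/2 × 1 = 46.51
  [2.5→5.5]: (52.64+58.69)/2 × 3 = 166.995
  [5.5→8.5]: (58.69+49.65)/2 × 3 = 162.51
  [8.5→10]: (49.65+44.27)/2 × 1.5 = 70.44
  [10→12]: (44.27+37.49)/2 × 2 = 81.76
  [12→13]: (37.49+34.39)/2 × 1 = 35.94
  Sum = 594.44 mcg/mL·hr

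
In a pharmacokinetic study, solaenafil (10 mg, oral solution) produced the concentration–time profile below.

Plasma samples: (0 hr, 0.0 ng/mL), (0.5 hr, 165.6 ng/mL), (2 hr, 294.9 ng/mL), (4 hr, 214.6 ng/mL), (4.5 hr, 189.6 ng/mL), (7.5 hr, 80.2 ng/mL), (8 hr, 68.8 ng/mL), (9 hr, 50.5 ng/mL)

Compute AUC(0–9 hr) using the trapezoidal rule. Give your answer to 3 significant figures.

Trapezoidal AUC_0→9:
  [0→0.5]: (0.0+165.6)/2 × 0.5 = 41.4
  [0.5→2]: (165.6+294.9)/2 × 1.5 = 345.375
  [2→4]: (294.9+214.6)/2 × 2 = 509.5
  [4→4.5]: (214.6+189.6)/2 × 0.5 = 101.05
  [4.5→7.5]: (189.6+80.2)/2 × 3 = 404.7
  [7.5→8]: (80.2+68.8)/2 × 0.5 = 37.25
  [8→9]: (68.8+50.5)/2 × 1 = 59.65
  Sum = 1498.925 ng/mL·hr

AUC = 1500 ng/mL·hr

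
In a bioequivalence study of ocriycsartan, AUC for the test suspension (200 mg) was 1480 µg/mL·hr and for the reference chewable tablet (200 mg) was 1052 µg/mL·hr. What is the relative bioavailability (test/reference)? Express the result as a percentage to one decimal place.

F_rel = (AUC_test/D_test) / (AUC_ref/D_ref)
      = (1480/200) / (1052/200)
      = 7.4 / 5.26 = 1.4068 = 140.68%

F_rel = 140.7%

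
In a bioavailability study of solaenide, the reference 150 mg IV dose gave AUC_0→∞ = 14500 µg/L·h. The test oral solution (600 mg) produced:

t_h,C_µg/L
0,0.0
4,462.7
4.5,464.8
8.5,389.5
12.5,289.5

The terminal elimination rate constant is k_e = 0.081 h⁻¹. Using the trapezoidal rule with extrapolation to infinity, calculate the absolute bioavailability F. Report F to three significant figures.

F = 0.134

Trapezoidal AUC_0→12.5 (oral solution):
  [0→4]: (0.0+462.7)/2 × 4 = 925.4
  [4→4.5]: (462.7+464.8)/2 × 0.5 = 231.875
  [4.5→8.5]: (464.8+389.5)/2 × 4 = 1708.6
  [8.5→12.5]: (389.5+289.5)/2 × 4 = 1358.0
  Sum = 4223.875 µg/L·h
Tail: C_last/k_e = 289.5/0.081 = 3574.074
AUC_0→∞ (oral solution) = 4223.875 + 3574.074 = 7797.949 µg/L·h
F = (AUC_ev/D_ev)/(AUC_iv/D_iv) = (7797.949/600)/(14500/150) = 12.9966/96.6667 = 0.1344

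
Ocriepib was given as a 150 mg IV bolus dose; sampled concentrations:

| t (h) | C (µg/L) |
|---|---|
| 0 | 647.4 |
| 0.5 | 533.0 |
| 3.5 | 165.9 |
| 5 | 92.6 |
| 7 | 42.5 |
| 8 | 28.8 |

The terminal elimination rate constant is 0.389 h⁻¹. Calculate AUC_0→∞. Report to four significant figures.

AUC = 1782 µg/L·h

Trapezoidal AUC_0→8:
  [0→0.5]: (647.4+533.0)/2 × 0.5 = 295.1
  [0.5→3.5]: (533.0+165.9)/2 × 3 = 1048.35
  [3.5→5]: (165.9+92.6)/2 × 1.5 = 193.875
  [5→7]: (92.6+42.5)/2 × 2 = 135.1
  [7→8]: (42.5+28.8)/2 × 1 = 35.65
  Sum = 1708.075 µg/L·h
Extrapolated tail: C_last / k_e = 28.8 / 0.389 = 74.036
AUC_0→∞ = 1708.075 + 74.036 = 1782.111 µg/L·h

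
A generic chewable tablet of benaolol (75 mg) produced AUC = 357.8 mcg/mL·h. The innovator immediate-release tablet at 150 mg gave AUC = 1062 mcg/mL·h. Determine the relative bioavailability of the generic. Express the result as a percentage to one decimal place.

F_rel = 67.4%

F_rel = (AUC_test/D_test) / (AUC_ref/D_ref)
      = (357.8/75) / (1062/150)
      = 4.77067 / 7.08 = 0.6738 = 67.38%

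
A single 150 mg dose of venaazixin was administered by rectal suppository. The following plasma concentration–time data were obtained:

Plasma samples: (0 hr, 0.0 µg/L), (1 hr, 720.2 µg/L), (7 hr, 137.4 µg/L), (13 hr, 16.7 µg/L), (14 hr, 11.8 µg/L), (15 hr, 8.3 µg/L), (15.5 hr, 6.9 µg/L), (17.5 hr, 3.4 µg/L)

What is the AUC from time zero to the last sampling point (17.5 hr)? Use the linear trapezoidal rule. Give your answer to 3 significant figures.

Trapezoidal AUC_0→17.5:
  [0→1]: (0.0+720.2)/2 × 1 = 360.1
  [1→7]: (720.2+137.4)/2 × 6 = 2572.8
  [7→13]: (137.4+16.7)/2 × 6 = 462.3
  [13→14]: (16.7+11.8)/2 × 1 = 14.25
  [14→15]: (11.8+8.3)/2 × 1 = 10.05
  [15→15.5]: (8.3+6.9)/2 × 0.5 = 3.8
  [15.5→17.5]: (6.9+3.4)/2 × 2 = 10.3
  Sum = 3433.6 µg/L·hr

AUC = 3430 µg/L·hr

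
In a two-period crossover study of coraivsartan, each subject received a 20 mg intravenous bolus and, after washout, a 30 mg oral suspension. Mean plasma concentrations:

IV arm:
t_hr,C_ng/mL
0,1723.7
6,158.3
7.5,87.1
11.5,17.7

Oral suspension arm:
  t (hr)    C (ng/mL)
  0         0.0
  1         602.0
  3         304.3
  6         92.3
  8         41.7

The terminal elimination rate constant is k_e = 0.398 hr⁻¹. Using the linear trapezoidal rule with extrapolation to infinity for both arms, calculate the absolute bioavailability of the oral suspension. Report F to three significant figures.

Trapezoidal AUC_0→11.5 (IV):
  [0→6]: (1723.7+158.3)/2 × 6 = 5646.0
  [6→7.5]: (158.3+87.1)/2 × 1.5 = 184.05
  [7.5→11.5]: (87.1+17.7)/2 × 4 = 209.6
  Sum = 6039.65 ng/mL·hr
IV tail: 17.7/0.398 = 44.472; AUC_iv,0→∞ = 6039.65 + 44.472 = 6084.122 ng/mL·hr
Trapezoidal AUC_0→8 (oral suspension):
  [0→1]: (0.0+602.0)/2 × 1 = 301.0
  [1→3]: (602.0+304.3)/2 × 2 = 906.3
  [3→6]: (304.3+92.3)/2 × 3 = 594.9
  [6→8]: (92.3+41.7)/2 × 2 = 134.0
  Sum = 1936.2 ng/mL·hr
oral suspension tail: 41.7/0.398 = 104.774; AUC_ev,0→∞ = 1936.2 + 104.774 = 2040.974 ng/mL·hr
F = (AUC_ev/D_ev)/(AUC_iv/D_iv) = (2040.974/30)/(6084.122/20) = 68.0325/304.2061 = 0.2236

F = 0.224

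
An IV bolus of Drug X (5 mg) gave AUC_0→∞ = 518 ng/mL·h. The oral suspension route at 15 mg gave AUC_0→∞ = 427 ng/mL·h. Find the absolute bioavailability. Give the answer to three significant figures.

F = (AUC_ev / D_ev) / (AUC_iv / D_iv)
  = (427/15) / (518/5)
  = 28.4667 / 103.6 = 0.2748

F = 0.275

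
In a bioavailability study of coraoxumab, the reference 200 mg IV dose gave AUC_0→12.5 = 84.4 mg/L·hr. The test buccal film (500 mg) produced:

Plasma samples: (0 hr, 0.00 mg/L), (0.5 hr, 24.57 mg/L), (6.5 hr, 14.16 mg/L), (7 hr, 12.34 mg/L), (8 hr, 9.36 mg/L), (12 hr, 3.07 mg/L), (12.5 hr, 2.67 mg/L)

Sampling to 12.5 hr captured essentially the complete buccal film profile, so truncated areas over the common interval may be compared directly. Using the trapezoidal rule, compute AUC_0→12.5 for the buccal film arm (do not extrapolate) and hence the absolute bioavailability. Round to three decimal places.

F = 0.787

Trapezoidal AUC_0→12.5 (buccal film):
  [0→0.5]: (0.00+24.57)/2 × 0.5 = 6.1425
  [0.5→6.5]: (24.57+14.16)/2 × 6 = 116.19
  [6.5→7]: (14.16+12.34)/2 × 0.5 = 6.625
  [7→8]: (12.34+9.36)/2 × 1 = 10.85
  [8→12]: (9.36+3.07)/2 × 4 = 24.86
  [12→12.5]: (3.07+2.67)/2 × 0.5 = 1.435
  Sum = 166.1025 mg/L·hr
F = (AUC_ev/D_ev)/(AUC_iv/D_iv) = (166.1025/500)/(84.4/200) = 0.332205/0.422 = 0.7872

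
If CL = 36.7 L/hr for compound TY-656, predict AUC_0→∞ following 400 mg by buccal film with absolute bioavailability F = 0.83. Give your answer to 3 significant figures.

AUC_0→∞ = F × Dose / CL
        = 0.83 × 400 / 36.7 = 9.04632 mg/L·hr

AUC = 9.05 mg/L·hr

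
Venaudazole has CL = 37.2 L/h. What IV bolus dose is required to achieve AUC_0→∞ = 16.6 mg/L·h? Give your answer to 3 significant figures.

Dose = 618 mg

Dose_iv = CL × AUC_0→∞
     = 37.2 × 16.6 = 617.52 mg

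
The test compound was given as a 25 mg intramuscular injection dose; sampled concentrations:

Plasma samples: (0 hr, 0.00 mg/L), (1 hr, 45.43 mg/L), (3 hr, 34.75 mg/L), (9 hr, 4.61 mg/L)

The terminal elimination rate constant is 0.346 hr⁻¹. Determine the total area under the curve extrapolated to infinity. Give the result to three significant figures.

AUC = 234 mg/L·hr

Trapezoidal AUC_0→9:
  [0→1]: (0.00+45.43)/2 × 1 = 22.715
  [1→3]: (45.43+34.75)/2 × 2 = 80.18
  [3→9]: (34.75+4.61)/2 × 6 = 118.08
  Sum = 220.975 mg/L·hr
Extrapolated tail: C_last / k_e = 4.61 / 0.346 = 13.324
AUC_0→∞ = 220.975 + 13.324 = 234.299 mg/L·hr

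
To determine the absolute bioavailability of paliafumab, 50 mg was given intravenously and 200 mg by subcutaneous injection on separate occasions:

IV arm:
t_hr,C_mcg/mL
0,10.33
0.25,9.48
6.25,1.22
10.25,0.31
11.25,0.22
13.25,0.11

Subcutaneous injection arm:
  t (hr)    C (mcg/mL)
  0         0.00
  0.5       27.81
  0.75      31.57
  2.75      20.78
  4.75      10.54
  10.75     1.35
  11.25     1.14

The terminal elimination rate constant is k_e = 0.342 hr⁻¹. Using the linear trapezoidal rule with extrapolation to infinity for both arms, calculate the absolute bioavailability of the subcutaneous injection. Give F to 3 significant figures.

Trapezoidal AUC_0→13.25 (IV):
  [0→0.25]: (10.33+9.48)/2 × 0.25 = 2.47625
  [0.25→6.25]: (9.48+1.22)/2 × 6 = 32.1
  [6.25→10.25]: (1.22+0.31)/2 × 4 = 3.06
  [10.25→11.25]: (0.31+0.22)/2 × 1 = 0.265
  [11.25→13.25]: (0.22+0.11)/2 × 2 = 0.33
  Sum = 38.23125 mcg/mL·hr
IV tail: 0.11/0.342 = 0.322; AUC_iv,0→∞ = 38.23125 + 0.322 = 38.55325 mcg/mL·hr
Trapezoidal AUC_0→11.25 (subcutaneous injection):
  [0→0.5]: (0.00+27.81)/2 × 0.5 = 6.9525
  [0.5→0.75]: (27.81+31.57)/2 × 0.25 = 7.4225
  [0.75→2.75]: (31.57+20.78)/2 × 2 = 52.35
  [2.75→4.75]: (20.78+10.54)/2 × 2 = 31.32
  [4.75→10.75]: (10.54+1.35)/2 × 6 = 35.67
  [10.75→11.25]: (1.35+1.14)/2 × 0.5 = 0.6225
  Sum = 134.3375 mcg/mL·hr
subcutaneous injection tail: 1.14/0.342 = 3.333; AUC_ev,0→∞ = 134.3375 + 3.333 = 137.6705 mcg/mL·hr
F = (AUC_ev/D_ev)/(AUC_iv/D_iv) = (137.6705/200)/(38.55325/50) = 0.6883525/0.771065 = 0.8927

F = 0.893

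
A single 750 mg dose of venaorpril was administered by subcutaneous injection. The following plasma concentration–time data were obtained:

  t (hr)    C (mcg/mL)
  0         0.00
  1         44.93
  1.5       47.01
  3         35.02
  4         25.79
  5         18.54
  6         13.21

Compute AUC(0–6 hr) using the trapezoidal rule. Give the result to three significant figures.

Trapezoidal AUC_0→6:
  [0→1]: (0.00+44.93)/2 × 1 = 22.465
  [1→1.5]: (44.93+47.01)/2 × 0.5 = 22.985
  [1.5→3]: (47.01+35.02)/2 × 1.5 = 61.5225
  [3→4]: (35.02+25.79)/2 × 1 = 30.405
  [4→5]: (25.79+18.54)/2 × 1 = 22.165
  [5→6]: (18.54+13.21)/2 × 1 = 15.875
  Sum = 175.4175 mcg/mL·hr

AUC = 175 mcg/mL·hr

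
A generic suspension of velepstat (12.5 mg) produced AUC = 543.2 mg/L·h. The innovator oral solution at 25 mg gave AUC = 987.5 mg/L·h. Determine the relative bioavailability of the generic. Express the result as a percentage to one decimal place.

F_rel = 110.0%

F_rel = (AUC_test/D_test) / (AUC_ref/D_ref)
      = (543.2/12.5) / (987.5/25)
      = 43.456 / 39.5 = 1.1002 = 110.02%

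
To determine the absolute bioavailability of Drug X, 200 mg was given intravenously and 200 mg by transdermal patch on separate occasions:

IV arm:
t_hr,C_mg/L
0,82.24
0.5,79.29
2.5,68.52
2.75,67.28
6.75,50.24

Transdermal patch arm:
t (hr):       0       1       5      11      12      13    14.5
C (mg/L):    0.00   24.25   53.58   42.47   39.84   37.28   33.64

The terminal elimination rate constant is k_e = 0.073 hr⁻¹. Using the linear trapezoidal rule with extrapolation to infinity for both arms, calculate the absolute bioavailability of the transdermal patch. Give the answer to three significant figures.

F = 0.930

Trapezoidal AUC_0→6.75 (IV):
  [0→0.5]: (82.24+79.29)/2 × 0.5 = 40.3825
  [0.5→2.5]: (79.29+68.52)/2 × 2 = 147.81
  [2.5→2.75]: (68.52+67.28)/2 × 0.25 = 16.975
  [2.75→6.75]: (67.28+50.24)/2 × 4 = 235.04
  Sum = 440.2075 mg/L·hr
IV tail: 50.24/0.073 = 688.219; AUC_iv,0→∞ = 440.2075 + 688.219 = 1128.4265 mg/L·hr
Trapezoidal AUC_0→14.5 (transdermal patch):
  [0→1]: (0.00+24.25)/2 × 1 = 12.125
  [1→5]: (24.25+53.58)/2 × 4 = 155.66
  [5→11]: (53.58+42.47)/2 × 6 = 288.15
  [11→12]: (42.47+39.84)/2 × 1 = 41.155
  [12→13]: (39.84+37.28)/2 × 1 = 38.56
  [13→14.5]: (37.28+33.64)/2 × 1.5 = 53.19
  Sum = 588.84 mg/L·hr
transdermal patch tail: 33.64/0.073 = 460.822; AUC_ev,0→∞ = 588.84 + 460.822 = 1049.662 mg/L·hr
F = (AUC_ev/D_ev)/(AUC_iv/D_iv) = (1049.662/200)/(1128.4265/200) = 5.24831/5.6421325 = 0.9302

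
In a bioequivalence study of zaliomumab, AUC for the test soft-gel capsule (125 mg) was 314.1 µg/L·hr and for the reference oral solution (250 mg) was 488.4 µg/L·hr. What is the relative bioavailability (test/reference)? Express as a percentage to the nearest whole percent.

F_rel = 129%

F_rel = (AUC_test/D_test) / (AUC_ref/D_ref)
      = (314.1/125) / (488.4/250)
      = 2.5128 / 1.9536 = 1.2862 = 128.62%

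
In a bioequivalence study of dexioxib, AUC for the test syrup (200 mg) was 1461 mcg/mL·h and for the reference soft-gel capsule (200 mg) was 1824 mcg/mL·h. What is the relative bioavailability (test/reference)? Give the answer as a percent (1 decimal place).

F_rel = 80.1%

F_rel = (AUC_test/D_test) / (AUC_ref/D_ref)
      = (1461/200) / (1824/200)
      = 7.305 / 9.12 = 0.8010 = 80.10%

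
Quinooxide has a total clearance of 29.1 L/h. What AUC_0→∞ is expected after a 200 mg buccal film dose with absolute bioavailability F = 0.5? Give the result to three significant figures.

AUC = 3.44 mg/L·h

AUC_0→∞ = F × Dose / CL
        = 0.5 × 200 / 29.1 = 3.43643 mg/L·h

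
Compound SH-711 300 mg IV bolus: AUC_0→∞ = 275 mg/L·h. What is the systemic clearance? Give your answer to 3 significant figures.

CL = Dose_iv / AUC_0→∞
   = 300 / 275 = 1.09091 L/h

CL = 1.09 L/h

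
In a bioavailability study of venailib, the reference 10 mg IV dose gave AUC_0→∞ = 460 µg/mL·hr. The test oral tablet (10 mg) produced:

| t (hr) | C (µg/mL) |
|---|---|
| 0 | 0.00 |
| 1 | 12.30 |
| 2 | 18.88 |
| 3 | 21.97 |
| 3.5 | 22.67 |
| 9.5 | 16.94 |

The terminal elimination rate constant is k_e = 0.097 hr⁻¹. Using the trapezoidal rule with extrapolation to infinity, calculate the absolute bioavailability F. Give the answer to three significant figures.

Trapezoidal AUC_0→9.5 (oral tablet):
  [0→1]: (0.00+12.30)/2 × 1 = 6.15
  [1→2]: (12.30+18.88)/2 × 1 = 15.59
  [2→3]: (18.88+21.97)/2 × 1 = 20.425
  [3→3.5]: (21.97+22.67)/2 × 0.5 = 11.16
  [3.5→9.5]: (22.67+16.94)/2 × 6 = 118.83
  Sum = 172.155 µg/mL·hr
Tail: C_last/k_e = 16.94/0.097 = 174.639
AUC_0→∞ (oral tablet) = 172.155 + 174.639 = 346.794 µg/mL·hr
F = (AUC_ev/D_ev)/(AUC_iv/D_iv) = (346.794/10)/(460/10) = 34.6794/46 = 0.7539

F = 0.754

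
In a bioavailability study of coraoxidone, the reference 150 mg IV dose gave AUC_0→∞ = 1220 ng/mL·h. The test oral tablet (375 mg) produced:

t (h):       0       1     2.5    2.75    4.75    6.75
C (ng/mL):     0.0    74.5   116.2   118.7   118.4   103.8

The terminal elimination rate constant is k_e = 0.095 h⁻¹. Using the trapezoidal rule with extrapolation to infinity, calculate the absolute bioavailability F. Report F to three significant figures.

Trapezoidal AUC_0→6.75 (oral tablet):
  [0→1]: (0.0+74.5)/2 × 1 = 37.25
  [1→2.5]: (74.5+116.2)/2 × 1.5 = 143.025
  [2.5→2.75]: (116.2+118.7)/2 × 0.25 = 29.3625
  [2.75→4.75]: (118.7+118.4)/2 × 2 = 237.1
  [4.75→6.75]: (118.4+103.8)/2 × 2 = 222.2
  Sum = 668.9375 ng/mL·h
Tail: C_last/k_e = 103.8/0.095 = 1092.632
AUC_0→∞ (oral tablet) = 668.9375 + 1092.632 = 1761.5695 ng/mL·h
F = (AUC_ev/D_ev)/(AUC_iv/D_iv) = (1761.5695/375)/(1220/150) = 4.69752/8.13333 = 0.5776

F = 0.578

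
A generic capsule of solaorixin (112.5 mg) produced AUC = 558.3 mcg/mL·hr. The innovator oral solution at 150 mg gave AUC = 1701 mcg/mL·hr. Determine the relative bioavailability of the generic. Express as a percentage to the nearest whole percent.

F_rel = 44%

F_rel = (AUC_test/D_test) / (AUC_ref/D_ref)
      = (558.3/112.5) / (1701/150)
      = 4.96267 / 11.34 = 0.4376 = 43.76%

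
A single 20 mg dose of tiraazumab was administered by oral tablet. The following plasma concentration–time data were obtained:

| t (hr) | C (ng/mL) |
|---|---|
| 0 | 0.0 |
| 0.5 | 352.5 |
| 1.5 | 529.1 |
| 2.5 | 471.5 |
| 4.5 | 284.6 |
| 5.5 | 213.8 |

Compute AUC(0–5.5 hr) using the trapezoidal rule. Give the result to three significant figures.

Trapezoidal AUC_0→5.5:
  [0→0.5]: (0.0+352.5)/2 × 0.5 = 88.125
  [0.5→1.5]: (352.5+529.1)/2 × 1 = 440.8
  [1.5→2.5]: (529.1+471.5)/2 × 1 = 500.3
  [2.5→4.5]: (471.5+284.6)/2 × 2 = 756.1
  [4.5→5.5]: (284.6+213.8)/2 × 1 = 249.2
  Sum = 2034.525 ng/mL·hr

AUC = 2030 ng/mL·hr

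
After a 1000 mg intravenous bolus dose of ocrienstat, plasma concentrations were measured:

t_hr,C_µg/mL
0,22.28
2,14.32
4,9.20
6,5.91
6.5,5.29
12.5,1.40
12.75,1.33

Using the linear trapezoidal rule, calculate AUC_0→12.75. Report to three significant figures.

Trapezoidal AUC_0→12.75:
  [0→2]: (22.28+14.32)/2 × 2 = 36.6
  [2→4]: (14.32+9.20)/2 × 2 = 23.52
  [4→6]: (9.20+5.91)/2 × 2 = 15.11
  [6→6.5]: (5.91+5.29)/2 × 0.5 = 2.8
  [6.5→12.5]: (5.29+1.40)/2 × 6 = 20.07
  [12.5→12.75]: (1.40+1.33)/2 × 0.25 = 0.34125
  Sum = 98.44125 µg/mL·hr

AUC = 98.4 µg/mL·hr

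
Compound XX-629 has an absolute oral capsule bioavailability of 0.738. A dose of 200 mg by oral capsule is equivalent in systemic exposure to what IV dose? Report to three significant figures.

Systemic exposure from an extravascular dose = F × D_ev, so the equivalent IV dose is F × D_ev.
D_iv = F × D_ev = 0.738 × 200 = 147.6 mg

D_iv = 148 mg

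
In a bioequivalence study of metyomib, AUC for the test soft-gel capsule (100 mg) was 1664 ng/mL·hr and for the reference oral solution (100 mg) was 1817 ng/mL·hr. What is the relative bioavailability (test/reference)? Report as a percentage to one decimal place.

F_rel = (AUC_test/D_test) / (AUC_ref/D_ref)
      = (1664/100) / (1817/100)
      = 16.64 / 18.17 = 0.9158 = 91.58%

F_rel = 91.6%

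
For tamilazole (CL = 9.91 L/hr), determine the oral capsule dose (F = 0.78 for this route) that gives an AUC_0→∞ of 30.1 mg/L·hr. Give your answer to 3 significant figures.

Dose = 382 mg

Dose = CL × AUC_0→∞ / F
     = 9.91 × 30.1 / 0.78 = 382.424 mg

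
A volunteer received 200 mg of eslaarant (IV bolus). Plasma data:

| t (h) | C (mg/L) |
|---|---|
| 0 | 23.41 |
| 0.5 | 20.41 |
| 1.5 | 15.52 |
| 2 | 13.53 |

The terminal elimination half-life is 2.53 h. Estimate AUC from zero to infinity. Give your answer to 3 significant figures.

Trapezoidal AUC_0→2:
  [0→0.5]: (23.41+20.41)/2 × 0.5 = 10.955
  [0.5→1.5]: (20.41+15.52)/2 × 1 = 17.965
  [1.5→2]: (15.52+13.53)/2 × 0.5 = 7.2625
  Sum = 36.1825 mg/L·h
k_e = ln2 / t½ = 0.693147 / 2.53 = 0.2740 h^-1
Extrapolated tail: C_last / k_e = 13.53 / 0.274 = 49.380
AUC_0→∞ = 36.1825 + 49.380 = 85.5625 mg/L·h

AUC = 85.6 mg/L·h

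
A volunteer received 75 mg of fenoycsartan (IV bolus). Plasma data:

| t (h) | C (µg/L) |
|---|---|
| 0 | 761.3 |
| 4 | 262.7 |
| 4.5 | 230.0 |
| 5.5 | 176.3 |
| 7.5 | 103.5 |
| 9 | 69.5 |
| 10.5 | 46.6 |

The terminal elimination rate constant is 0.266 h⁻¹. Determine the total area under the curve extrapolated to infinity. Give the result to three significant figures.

Trapezoidal AUC_0→10.5:
  [0→4]: (761.3+262.7)/2 × 4 = 2048.0
  [4→4.5]: (262.7+230.0)/2 × 0.5 = 123.175
  [4.5→5.5]: (230.0+176.3)/2 × 1 = 203.15
  [5.5→7.5]: (176.3+103.5)/2 × 2 = 279.8
  [7.5→9]: (103.5+69.5)/2 × 1.5 = 129.75
  [9→10.5]: (69.5+46.6)/2 × 1.5 = 87.075
  Sum = 2870.95 µg/L·h
Extrapolated tail: C_last / k_e = 46.6 / 0.266 = 175.188
AUC_0→∞ = 2870.95 + 175.188 = 3046.138 µg/L·h

AUC = 3050 µg/L·h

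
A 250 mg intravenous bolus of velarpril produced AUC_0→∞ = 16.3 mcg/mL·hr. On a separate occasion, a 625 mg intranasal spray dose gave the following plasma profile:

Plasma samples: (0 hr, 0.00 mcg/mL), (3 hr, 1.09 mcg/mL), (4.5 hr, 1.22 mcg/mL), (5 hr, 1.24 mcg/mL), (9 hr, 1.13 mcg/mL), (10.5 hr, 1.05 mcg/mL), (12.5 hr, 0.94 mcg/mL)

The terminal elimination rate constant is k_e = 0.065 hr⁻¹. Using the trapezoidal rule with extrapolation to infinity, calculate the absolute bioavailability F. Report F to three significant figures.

Trapezoidal AUC_0→12.5 (intranasal spray):
  [0→3]: (0.00+1.09)/2 × 3 = 1.635
  [3→4.5]: (1.09+1.22)/2 × 1.5 = 1.7325
  [4.5→5]: (1.22+1.24)/2 × 0.5 = 0.615
  [5→9]: (1.24+1.13)/2 × 4 = 4.74
  [9→10.5]: (1.13+1.05)/2 × 1.5 = 1.635
  [10.5→12.5]: (1.05+0.94)/2 × 2 = 1.99
  Sum = 12.3475 mcg/mL·hr
Tail: C_last/k_e = 0.94/0.065 = 14.462
AUC_0→∞ (intranasal spray) = 12.3475 + 14.462 = 26.8095 mcg/mL·hr
F = (AUC_ev/D_ev)/(AUC_iv/D_iv) = (26.8095/625)/(16.3/250) = 0.0428952/0.0652 = 0.6579

F = 0.658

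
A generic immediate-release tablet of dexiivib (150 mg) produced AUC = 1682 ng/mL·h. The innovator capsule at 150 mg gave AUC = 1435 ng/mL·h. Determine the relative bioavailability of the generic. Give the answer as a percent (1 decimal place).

F_rel = 117.2%

F_rel = (AUC_test/D_test) / (AUC_ref/D_ref)
      = (1682/150) / (1435/150)
      = 11.2133 / 9.56667 = 1.1721 = 117.21%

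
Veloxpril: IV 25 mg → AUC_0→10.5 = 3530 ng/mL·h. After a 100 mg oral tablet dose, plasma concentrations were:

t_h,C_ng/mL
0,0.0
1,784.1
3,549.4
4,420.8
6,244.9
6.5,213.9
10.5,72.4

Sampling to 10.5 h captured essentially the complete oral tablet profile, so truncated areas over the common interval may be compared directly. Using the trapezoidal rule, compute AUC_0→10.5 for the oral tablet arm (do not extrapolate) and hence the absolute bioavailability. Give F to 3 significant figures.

Trapezoidal AUC_0→10.5 (oral tablet):
  [0→1]: (0.0+784.1)/2 × 1 = 392.05
  [1→3]: (784.1+549.4)/2 × 2 = 1333.5
  [3→4]: (549.4+420.8)/2 × 1 = 485.1
  [4→6]: (420.8+244.9)/2 × 2 = 665.7
  [6→6.5]: (244.9+213.9)/2 × 0.5 = 114.7
  [6.5→10.5]: (213.9+72.4)/2 × 4 = 572.6
  Sum = 3563.65 ng/mL·h
F = (AUC_ev/D_ev)/(AUC_iv/D_iv) = (3563.65/100)/(3530/25) = 35.6365/141.2 = 0.2524

F = 0.252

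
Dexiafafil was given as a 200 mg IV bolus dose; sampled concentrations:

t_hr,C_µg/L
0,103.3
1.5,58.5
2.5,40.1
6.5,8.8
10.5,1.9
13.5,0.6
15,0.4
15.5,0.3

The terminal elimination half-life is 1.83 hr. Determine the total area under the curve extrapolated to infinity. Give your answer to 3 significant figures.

AUC = 295 µg/L·hr

Trapezoidal AUC_0→15.5:
  [0→1.5]: (103.3+58.5)/2 × 1.5 = 121.35
  [1.5→2.5]: (58.5+40.1)/2 × 1 = 49.3
  [2.5→6.5]: (40.1+8.8)/2 × 4 = 97.8
  [6.5→10.5]: (8.8+1.9)/2 × 4 = 21.4
  [10.5→13.5]: (1.9+0.6)/2 × 3 = 3.75
  [13.5→15]: (0.6+0.4)/2 × 1.5 = 0.75
  [15→15.5]: (0.4+0.3)/2 × 0.5 = 0.175
  Sum = 294.525 µg/L·hr
k_e = ln2 / t½ = 0.693147 / 1.83 = 0.3788 hr^-1
Extrapolated tail: C_last / k_e = 0.3 / 0.3788 = 0.792
AUC_0→∞ = 294.525 + 0.792 = 295.317 µg/L·hr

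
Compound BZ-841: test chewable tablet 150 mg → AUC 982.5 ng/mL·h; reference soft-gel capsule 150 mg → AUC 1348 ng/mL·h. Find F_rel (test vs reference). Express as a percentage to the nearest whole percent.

F_rel = 73%

F_rel = (AUC_test/D_test) / (AUC_ref/D_ref)
      = (982.5/150) / (1348/150)
      = 6.55 / 8.98667 = 0.7289 = 72.89%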